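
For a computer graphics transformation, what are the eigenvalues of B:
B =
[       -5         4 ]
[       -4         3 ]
λ = -1, -1

Solve det(B - λI) = 0. For a 2×2 matrix the characteristic equation is λ² - (trace)λ + det = 0.
trace(B) = a + d = -5 + 3 = -2.
det(B) = a*d - b*c = (-5)*(3) - (4)*(-4) = -15 + 16 = 1.
Characteristic equation: λ² - (-2)λ + (1) = 0.
Discriminant = (-2)² - 4*(1) = 4 - 4 = 0.
λ = (-2 ± √0) / 2 = (-2 ± 0) / 2 = -1, -1.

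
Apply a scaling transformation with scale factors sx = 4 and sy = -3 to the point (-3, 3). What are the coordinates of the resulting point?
(-12, -9)

Scaling matrix:
[[4, 0], [0, -3]]
Result: (-3 × 4, 3 × -3) = (-12, -9)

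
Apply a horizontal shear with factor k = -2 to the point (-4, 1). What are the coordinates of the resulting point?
(-6, 1)

Shear matrix for horizontal shear with factor k = -2:
[[1, -2], [0, 1]]
Result: (-4, 1) → (-6, 1)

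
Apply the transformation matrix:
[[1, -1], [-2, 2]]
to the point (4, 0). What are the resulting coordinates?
(4, -8)

Matrix multiplication:
[[1, -1], [-2, 2]] × [4, 0]ᵀ
= [1×4 + -1×0, -2×4 + 2×0]ᵀ
= [4.0000, -8.0000]ᵀ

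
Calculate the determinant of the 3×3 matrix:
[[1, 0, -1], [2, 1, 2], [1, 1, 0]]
-3

Expansion along first row:
det = 1·det([[1,2],[1,0]]) - 0·det([[2,2],[1,0]]) + -1·det([[2,1],[1,1]])
    = 1·(1·0 - 2·1) - 0·(2·0 - 2·1) + -1·(2·1 - 1·1)
    = 1·-2 - 0·-2 + -1·1
    = -2 + 0 + -1 = -3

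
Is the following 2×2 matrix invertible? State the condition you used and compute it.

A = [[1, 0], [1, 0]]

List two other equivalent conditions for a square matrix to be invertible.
No, not invertible; det(A) = 0 (two rows are equal, so the rows are linearly dependent). Equivalent conditions (failing for this A): rank(A) < 2; Ax = 0 has non-trivial solutions; 0 is an eigenvalue; the columns are linearly dependent.

To check invertibility, compute det(A).
In this matrix, row 0 and the last row are identical, so one row is a scalar multiple of another and the rows are linearly dependent.
A matrix with linearly dependent rows has det = 0 and is not invertible.
Equivalent failed conditions:
- rank(A) < 2.
- Ax = 0 has non-trivial solutions.
- 0 is an eigenvalue.
- The columns are linearly dependent.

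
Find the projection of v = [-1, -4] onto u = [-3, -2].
[-33/13, -22/13]

The projection of v onto u is proj_u(v) = ((v·u) / (u·u)) · u.
v·u = (-1)*(-3) + (-4)*(-2) = 11.
u·u = (-3)*(-3) + (-2)*(-2) = 13.
coefficient = 11 / 13 = 11/13.
proj_u(v) = 11/13 · [-3, -2] = [-33/13, -22/13].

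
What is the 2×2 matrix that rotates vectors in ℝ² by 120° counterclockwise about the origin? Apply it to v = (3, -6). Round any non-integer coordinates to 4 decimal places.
R = [[-1/2, -√3/2], [√3/2, -1/2]]; R·v = (3.6962, 5.5981)

A counterclockwise rotation by angle θ in ℝ² has matrix R(θ) = [[cos θ, -sin θ], [sin θ, cos θ]].
For θ = 120°: cos θ = -1/2, sin θ = √3/2.
R(120°) = [[-1/2, -√3/2], [√3/2, -1/2]].
R·v = [-1/2·3 + (-√3/2)·-6, √3/2·3 + -1/2·-6] = (3.6962, 5.5981).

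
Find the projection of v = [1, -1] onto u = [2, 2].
[0, 0]

The projection of v onto u is proj_u(v) = ((v·u) / (u·u)) · u.
v·u = (1)*(2) + (-1)*(2) = 0.
u·u = (2)*(2) + (2)*(2) = 8.
coefficient = 0 / 8 = 0.
proj_u(v) = 0 · [2, 2] = [0, 0].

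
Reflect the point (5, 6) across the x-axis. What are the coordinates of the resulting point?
(5, -6)

Reflection across x-axis: (5, 6) → (5, -6)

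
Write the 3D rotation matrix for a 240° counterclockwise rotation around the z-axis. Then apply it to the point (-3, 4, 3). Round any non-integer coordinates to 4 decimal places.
R = [[-1/2, √3/2, 0], [-√3/2, -1/2, 0], [0, 0, 1]]; R·(-3, 4, 3) = (4.9641, 0.5981, 3.0000)

Rotation matrix for 240° around z-axis:
cos(240°) = -1/2, sin(240°) = -√3/2
R = [[-1/2, √3/2, 0], [-√3/2, -1/2, 0], [0, 0, 1]]
Apply to (-3, 4, 3): R·[-3, 4, 3]ᵀ = (4.9641, 0.5981, 3.0000)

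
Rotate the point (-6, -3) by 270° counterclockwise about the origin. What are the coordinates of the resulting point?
(-3, 6)

Rotation matrix R(θ) = [[cos θ, -sin θ], [sin θ, cos θ]]; for θ = 270°:
R = [[0, 1], [-1, 0]]
Result: R × [-6, -3]ᵀ = [0·-6 + (1)·-3, -1·-6 + (0)·-3]ᵀ = (-3, 6)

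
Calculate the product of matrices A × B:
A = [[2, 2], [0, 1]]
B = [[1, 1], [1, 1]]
[[4, 4], [1, 1]]

Matrix multiplication:
C[0][0] = 2×1 + 2×1 = 4
C[0][1] = 2×1 + 2×1 = 4
C[1][0] = 0×1 + 1×1 = 1
C[1][1] = 0×1 + 1×1 = 1
Result: [[4, 4], [1, 1]]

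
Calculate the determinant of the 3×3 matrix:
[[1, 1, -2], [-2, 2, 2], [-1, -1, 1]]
-4

Expansion along first row:
det = 1·det([[2,2],[-1,1]]) - 1·det([[-2,2],[-1,1]]) + -2·det([[-2,2],[-1,-1]])
    = 1·(2·1 - 2·-1) - 1·(-2·1 - 2·-1) + -2·(-2·-1 - 2·-1)
    = 1·4 - 1·0 + -2·4
    = 4 + 0 + -8 = -4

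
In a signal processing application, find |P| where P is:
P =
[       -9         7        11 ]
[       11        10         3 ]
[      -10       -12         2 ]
det(P) = -1220

Expand along row 0 (cofactor expansion): det(P) = a*(e*i - f*h) - b*(d*i - f*g) + c*(d*h - e*g), where the 3×3 is [[a, b, c], [d, e, f], [g, h, i]].
Minor M_00 = (10)*(2) - (3)*(-12) = 20 + 36 = 56.
Minor M_01 = (11)*(2) - (3)*(-10) = 22 + 30 = 52.
Minor M_02 = (11)*(-12) - (10)*(-10) = -132 + 100 = -32.
det(P) = (-9)*(56) - (7)*(52) + (11)*(-32) = -504 - 364 - 352 = -1220.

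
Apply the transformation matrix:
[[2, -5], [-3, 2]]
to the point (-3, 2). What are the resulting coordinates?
(-16, 13)

Matrix multiplication:
[[2, -5], [-3, 2]] × [-3, 2]ᵀ
= [2×-3 + -5×2, -3×-3 + 2×2]ᵀ
= [-16.0000, 13.0000]ᵀ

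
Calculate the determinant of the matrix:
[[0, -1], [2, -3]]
2

For a 2×2 matrix [[a, b], [c, d]], det = ad - bc
det = (0)(-3) - (-1)(2) = 0 - -2 = 2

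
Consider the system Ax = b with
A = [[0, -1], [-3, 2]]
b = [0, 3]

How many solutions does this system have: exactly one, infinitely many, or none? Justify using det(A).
Exactly one solution

Compute det(A) = (0)*(2) - (-1)*(-3) = -3.
Because det(A) ≠ 0, A is invertible and Ax = b has a unique solution for every b (here x = A⁻¹ b).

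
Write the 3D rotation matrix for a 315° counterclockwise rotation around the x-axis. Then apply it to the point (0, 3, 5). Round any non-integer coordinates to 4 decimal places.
R = [[1, 0, 0], [0, √2/2, √2/2], [0, -√2/2, √2/2]]; R·(0, 3, 5) = (0.0000, 5.6569, 1.4142)

Rotation matrix for 315° around x-axis:
cos(315°) = √2/2, sin(315°) = -√2/2
R = [[1, 0, 0], [0, √2/2, √2/2], [0, -√2/2, √2/2]]
Apply to (0, 3, 5): R·[0, 3, 5]ᵀ = (0.0000, 5.6569, 1.4142)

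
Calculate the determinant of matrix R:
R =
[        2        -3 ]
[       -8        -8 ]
det(R) = -40

For a 2×2 matrix [[a, b], [c, d]], det = a*d - b*c.
det(R) = (2)*(-8) - (-3)*(-8) = -16 - 24 = -40.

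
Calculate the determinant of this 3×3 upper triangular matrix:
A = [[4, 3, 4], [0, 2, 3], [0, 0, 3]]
24

The determinant of a triangular matrix is the product of its diagonal entries (the off-diagonal entries above the diagonal do not affect it).
det(A) = (4) * (2) * (3) = 24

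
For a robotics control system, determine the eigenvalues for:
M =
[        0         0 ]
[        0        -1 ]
λ = -1, 0

Solve det(M - λI) = 0. For a 2×2 matrix the characteristic equation is λ² - (trace)λ + det = 0.
trace(M) = a + d = 0 - 1 = -1.
det(M) = a*d - b*c = (0)*(-1) - (0)*(0) = 0 - 0 = 0.
Characteristic equation: λ² - (-1)λ + (0) = 0.
Discriminant = (-1)² - 4*(0) = 1 - 0 = 1.
λ = (-1 ± √1) / 2 = (-1 ± 1) / 2 = -1, 0.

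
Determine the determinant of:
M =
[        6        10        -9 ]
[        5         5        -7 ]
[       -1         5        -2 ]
det(M) = 50

Expand along row 0 (cofactor expansion): det(M) = a*(e*i - f*h) - b*(d*i - f*g) + c*(d*h - e*g), where the 3×3 is [[a, b, c], [d, e, f], [g, h, i]].
Minor M_00 = (5)*(-2) - (-7)*(5) = -10 + 35 = 25.
Minor M_01 = (5)*(-2) - (-7)*(-1) = -10 - 7 = -17.
Minor M_02 = (5)*(5) - (5)*(-1) = 25 + 5 = 30.
det(M) = (6)*(25) - (10)*(-17) + (-9)*(30) = 150 + 170 - 270 = 50.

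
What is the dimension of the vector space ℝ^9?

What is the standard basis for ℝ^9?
Dimension = 9; standard basis = {e_1, e_2, e_3, …, e_9}

ℝ^9 is the space of 9-tuples of real numbers; its dimension is 9.
The standard basis consists of 9 vectors: e_1, e_2, e_3, …, e_9, where e_i is the vector with 1 in position i and 0 elsewhere.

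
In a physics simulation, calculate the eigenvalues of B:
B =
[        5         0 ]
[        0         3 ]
λ = 3, 5

Solve det(B - λI) = 0. For a 2×2 matrix the characteristic equation is λ² - (trace)λ + det = 0.
trace(B) = a + d = 5 + 3 = 8.
det(B) = a*d - b*c = (5)*(3) - (0)*(0) = 15 - 0 = 15.
Characteristic equation: λ² - (8)λ + (15) = 0.
Discriminant = (8)² - 4*(15) = 64 - 60 = 4.
λ = (8 ± √4) / 2 = (8 ± 2) / 2 = 3, 5.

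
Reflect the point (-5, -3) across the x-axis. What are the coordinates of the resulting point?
(-5, 3)

Reflection across x-axis: (-5, -3) → (-5, 3)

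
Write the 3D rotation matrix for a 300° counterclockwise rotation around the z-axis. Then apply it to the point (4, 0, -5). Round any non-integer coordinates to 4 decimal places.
R = [[1/2, √3/2, 0], [-√3/2, 1/2, 0], [0, 0, 1]]; R·(4, 0, -5) = (2.0000, -3.4641, -5.0000)

Rotation matrix for 300° around z-axis:
cos(300°) = 1/2, sin(300°) = -√3/2
R = [[1/2, √3/2, 0], [-√3/2, 1/2, 0], [0, 0, 1]]
Apply to (4, 0, -5): R·[4, 0, -5]ᵀ = (2.0000, -3.4641, -5.0000)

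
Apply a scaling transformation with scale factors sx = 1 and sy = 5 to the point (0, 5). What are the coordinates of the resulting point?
(0, 25)

Scaling matrix:
[[1, 0], [0, 5]]
Result: (0 × 1, 5 × 5) = (0, 25)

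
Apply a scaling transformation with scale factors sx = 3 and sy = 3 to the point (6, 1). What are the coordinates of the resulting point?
(18, 3)

Scaling matrix:
[[3, 0], [0, 3]]
Result: (6 × 3, 1 × 3) = (18, 3)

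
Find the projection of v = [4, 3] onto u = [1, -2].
[-2/5, 4/5]

The projection of v onto u is proj_u(v) = ((v·u) / (u·u)) · u.
v·u = (4)*(1) + (3)*(-2) = -2.
u·u = (1)*(1) + (-2)*(-2) = 5.
coefficient = -2 / 5 = -2/5.
proj_u(v) = -2/5 · [1, -2] = [-2/5, 4/5].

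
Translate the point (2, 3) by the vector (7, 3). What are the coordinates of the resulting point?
(9, 6)

Translation by (7, 3):
x' = 2 + 7 = 9
y' = 3 + 3 = 6
Homogeneous matrix: [[1, 0, 7], [0, 1, 3], [0, 0, 1]]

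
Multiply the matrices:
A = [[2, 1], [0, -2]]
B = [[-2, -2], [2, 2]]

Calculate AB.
[[-2, -2], [-4, -4]]

Each entry (i,j) of AB = sum over k of A[i][k]*B[k][j].
(AB)[0][0] = (2)*(-2) + (1)*(2) = -2
(AB)[0][1] = (2)*(-2) + (1)*(2) = -2
(AB)[1][0] = (0)*(-2) + (-2)*(2) = -4
(AB)[1][1] = (0)*(-2) + (-2)*(2) = -4
AB = [[-2, -2], [-4, -4]]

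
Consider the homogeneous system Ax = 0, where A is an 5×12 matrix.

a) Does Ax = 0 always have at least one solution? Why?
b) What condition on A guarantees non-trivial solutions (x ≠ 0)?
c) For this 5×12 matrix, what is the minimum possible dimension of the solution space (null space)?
a) Yes, x = 0 is always a solution. b) When A has linearly dependent columns (rank < n). c) Minimum nullity = 7.

a) x = 0 satisfies A·0 = 0, so the zero vector is always a solution.
b) Non-trivial solutions exist iff the columns of A are linearly dependent, equivalently rank(A) < n (the number of columns).
c) By rank-nullity, rank(A) + nullity(A) = n = 12. Since A has only 5 rows, rank(A) ≤ 5, so nullity(A) ≥ 12 - 5 = 7.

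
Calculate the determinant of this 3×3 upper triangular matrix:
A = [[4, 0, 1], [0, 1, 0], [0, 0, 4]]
16

The determinant of a triangular matrix is the product of its diagonal entries (the off-diagonal entries above the diagonal do not affect it).
det(A) = (4) * (1) * (4) = 16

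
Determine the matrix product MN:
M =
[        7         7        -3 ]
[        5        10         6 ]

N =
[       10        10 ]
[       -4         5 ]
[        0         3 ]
MN =
[       42        96 ]
[       10       118 ]

Matrix multiplication: (MN)[i][j] = sum over k of M[i][k] * N[k][j].
  (MN)[0][0] = (7)*(10) + (7)*(-4) + (-3)*(0) = 42
  (MN)[0][1] = (7)*(10) + (7)*(5) + (-3)*(3) = 96
  (MN)[1][0] = (5)*(10) + (10)*(-4) + (6)*(0) = 10
  (MN)[1][1] = (5)*(10) + (10)*(5) + (6)*(3) = 118
MN =
[       42        96 ]
[       10       118 ]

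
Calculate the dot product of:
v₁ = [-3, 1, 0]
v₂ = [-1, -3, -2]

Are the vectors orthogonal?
0, Yes

The dot product is the sum of products of corresponding components.
v₁·v₂ = (-3)*(-1) + (1)*(-3) + (0)*(-2) = 3 - 3 + 0 = 0.
Two vectors are orthogonal iff their dot product is 0; here the dot product is 0, so the vectors are orthogonal.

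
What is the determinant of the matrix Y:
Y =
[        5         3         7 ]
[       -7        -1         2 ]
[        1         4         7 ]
det(Y) = -111

Expand along row 0 (cofactor expansion): det(Y) = a*(e*i - f*h) - b*(d*i - f*g) + c*(d*h - e*g), where the 3×3 is [[a, b, c], [d, e, f], [g, h, i]].
Minor M_00 = (-1)*(7) - (2)*(4) = -7 - 8 = -15.
Minor M_01 = (-7)*(7) - (2)*(1) = -49 - 2 = -51.
Minor M_02 = (-7)*(4) - (-1)*(1) = -28 + 1 = -27.
det(Y) = (5)*(-15) - (3)*(-51) + (7)*(-27) = -75 + 153 - 189 = -111.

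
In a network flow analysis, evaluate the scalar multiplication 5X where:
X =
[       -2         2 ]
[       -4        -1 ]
5X =
[      -10        10 ]
[      -20        -5 ]

Scalar multiplication is elementwise: (5X)[i][j] = 5 * X[i][j].
  (5X)[0][0] = 5 * (-2) = -10
  (5X)[0][1] = 5 * (2) = 10
  (5X)[1][0] = 5 * (-4) = -20
  (5X)[1][1] = 5 * (-1) = -5
5X =
[      -10        10 ]
[      -20        -5 ]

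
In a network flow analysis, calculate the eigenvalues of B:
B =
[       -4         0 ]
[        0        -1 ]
λ = -4, -1

Solve det(B - λI) = 0. For a 2×2 matrix the characteristic equation is λ² - (trace)λ + det = 0.
trace(B) = a + d = -4 - 1 = -5.
det(B) = a*d - b*c = (-4)*(-1) - (0)*(0) = 4 - 0 = 4.
Characteristic equation: λ² - (-5)λ + (4) = 0.
Discriminant = (-5)² - 4*(4) = 25 - 16 = 9.
λ = (-5 ± √9) / 2 = (-5 ± 3) / 2 = -4, -1.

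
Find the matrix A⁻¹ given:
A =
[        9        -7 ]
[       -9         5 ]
det(A) = -18
A⁻¹ =
[    -5/18     -7/18 ]
[     -1/2      -1/2 ]

For a 2×2 matrix A = [[a, b], [c, d]] with det(A) ≠ 0, A⁻¹ = (1/det(A)) * [[d, -b], [-c, a]].
det(A) = (9)*(5) - (-7)*(-9) = 45 - 63 = -18.
A⁻¹ = (1/-18) * [[5, 7], [9, 9]].
Dividing each entry by -18 and reducing:
A⁻¹ =
[    -5/18     -7/18 ]
[     -1/2      -1/2 ]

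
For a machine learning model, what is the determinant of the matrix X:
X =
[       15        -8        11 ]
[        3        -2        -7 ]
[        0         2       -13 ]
det(X) = 354

Expand along row 0 (cofactor expansion): det(X) = a*(e*i - f*h) - b*(d*i - f*g) + c*(d*h - e*g), where the 3×3 is [[a, b, c], [d, e, f], [g, h, i]].
Minor M_00 = (-2)*(-13) - (-7)*(2) = 26 + 14 = 40.
Minor M_01 = (3)*(-13) - (-7)*(0) = -39 - 0 = -39.
Minor M_02 = (3)*(2) - (-2)*(0) = 6 - 0 = 6.
det(X) = (15)*(40) - (-8)*(-39) + (11)*(6) = 600 - 312 + 66 = 354.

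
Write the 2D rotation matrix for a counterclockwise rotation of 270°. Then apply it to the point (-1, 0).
R = [[0, 1], [-1, 0]]; R·(-1, 0) = (0, 1)

Rotation matrix formula: R(θ) = [[cos θ, -sin θ], [sin θ, cos θ]]
For θ = 270°:
cos(270°) = 0
sin(270°) = -1
R = [[0, 1], [-1, 0]]
Apply to (-1, 0): [0·-1 + (1)·0, -1·-1 + 0·0] = (0, 1)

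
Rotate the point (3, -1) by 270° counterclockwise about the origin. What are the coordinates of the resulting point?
(-1, -3)

Rotation matrix R(θ) = [[cos θ, -sin θ], [sin θ, cos θ]]; for θ = 270°:
R = [[0, 1], [-1, 0]]
Result: R × [3, -1]ᵀ = [0·3 + (1)·-1, -1·3 + (0)·-1]ᵀ = (-1, -3)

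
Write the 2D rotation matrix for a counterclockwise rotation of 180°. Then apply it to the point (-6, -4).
R = [[-1, 0], [0, -1]]; R·(-6, -4) = (6, 4)

Rotation matrix formula: R(θ) = [[cos θ, -sin θ], [sin θ, cos θ]]
For θ = 180°:
cos(180°) = -1
sin(180°) = 0
R = [[-1, 0], [0, -1]]
Apply to (-6, -4): [-1·-6 + (0)·-4, 0·-6 + -1·-4] = (6, 4)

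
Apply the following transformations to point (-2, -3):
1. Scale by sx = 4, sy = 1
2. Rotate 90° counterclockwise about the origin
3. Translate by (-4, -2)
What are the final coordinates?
(-1, -10)

Step 1: Scale → (-8, -3)
Step 2: Rotate 90° → (3, -8)
Step 3: Translate → (-1, -10)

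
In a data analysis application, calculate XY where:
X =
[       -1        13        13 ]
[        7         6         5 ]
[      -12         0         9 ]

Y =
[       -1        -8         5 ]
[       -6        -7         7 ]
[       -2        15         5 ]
XY =
[     -103       112       151 ]
[      -53       -23       102 ]
[       -6       231       -15 ]

Matrix multiplication: (XY)[i][j] = sum over k of X[i][k] * Y[k][j].
  (XY)[0][0] = (-1)*(-1) + (13)*(-6) + (13)*(-2) = -103
  (XY)[0][1] = (-1)*(-8) + (13)*(-7) + (13)*(15) = 112
  (XY)[0][2] = (-1)*(5) + (13)*(7) + (13)*(5) = 151
  (XY)[1][0] = (7)*(-1) + (6)*(-6) + (5)*(-2) = -53
  (XY)[1][1] = (7)*(-8) + (6)*(-7) + (5)*(15) = -23
  (XY)[1][2] = (7)*(5) + (6)*(7) + (5)*(5) = 102
  (XY)[2][0] = (-12)*(-1) + (0)*(-6) + (9)*(-2) = -6
  (XY)[2][1] = (-12)*(-8) + (0)*(-7) + (9)*(15) = 231
  (XY)[2][2] = (-12)*(5) + (0)*(7) + (9)*(5) = -15
XY =
[     -103       112       151 ]
[      -53       -23       102 ]
[       -6       231       -15 ]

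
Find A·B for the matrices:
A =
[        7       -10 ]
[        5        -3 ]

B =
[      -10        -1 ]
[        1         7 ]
AB =
[      -80       -77 ]
[      -53       -26 ]

Matrix multiplication: (AB)[i][j] = sum over k of A[i][k] * B[k][j].
  (AB)[0][0] = (7)*(-10) + (-10)*(1) = -80
  (AB)[0][1] = (7)*(-1) + (-10)*(7) = -77
  (AB)[1][0] = (5)*(-10) + (-3)*(1) = -53
  (AB)[1][1] = (5)*(-1) + (-3)*(7) = -26
AB =
[      -80       -77 ]
[      -53       -26 ]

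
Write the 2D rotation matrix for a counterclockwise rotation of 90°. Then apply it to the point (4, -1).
R = [[0, -1], [1, 0]]; R·(4, -1) = (1, 4)

Rotation matrix formula: R(θ) = [[cos θ, -sin θ], [sin θ, cos θ]]
For θ = 90°:
cos(90°) = 0
sin(90°) = 1
R = [[0, -1], [1, 0]]
Apply to (4, -1): [0·4 + (-1)·-1, 1·4 + 0·-1] = (1, 4)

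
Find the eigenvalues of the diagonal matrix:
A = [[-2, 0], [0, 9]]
λ₁ = -2, λ₂ = 9

The characteristic polynomial of A is det(A - λI) = (-2 - λ)(9 - λ) = 0.
The roots are λ = -2 and λ = 9, so the eigenvalues are the diagonal entries.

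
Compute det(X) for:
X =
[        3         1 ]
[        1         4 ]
det(X) = 11

For a 2×2 matrix [[a, b], [c, d]], det = a*d - b*c.
det(X) = (3)*(4) - (1)*(1) = 12 - 1 = 11.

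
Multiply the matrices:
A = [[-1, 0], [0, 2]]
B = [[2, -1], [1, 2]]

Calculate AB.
[[-2, 1], [2, 4]]

Each entry (i,j) of AB = sum over k of A[i][k]*B[k][j].
(AB)[0][0] = (-1)*(2) + (0)*(1) = -2
(AB)[0][1] = (-1)*(-1) + (0)*(2) = 1
(AB)[1][0] = (0)*(2) + (2)*(1) = 2
(AB)[1][1] = (0)*(-1) + (2)*(2) = 4
AB = [[-2, 1], [2, 4]]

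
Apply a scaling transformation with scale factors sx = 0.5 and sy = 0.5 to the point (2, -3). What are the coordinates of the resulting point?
(1.0, -1.5)

Scaling matrix:
[[0.50, 0], [0, 0.50]]
Result: (2 × 0.5, -3 × 0.5) = (1.0, -1.5)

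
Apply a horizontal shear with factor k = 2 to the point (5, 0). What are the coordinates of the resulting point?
(5, 0)

Shear matrix for horizontal shear with factor k = 2:
[[1, 2], [0, 1]]
Result: (5, 0) → (5, 0)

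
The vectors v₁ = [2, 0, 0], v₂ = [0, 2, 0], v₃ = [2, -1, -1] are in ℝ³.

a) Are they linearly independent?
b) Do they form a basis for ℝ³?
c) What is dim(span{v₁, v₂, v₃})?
Yes independent, yes basis, dim = 3

Stack v₁, v₂, v₃ as rows of a 3×3 matrix.
[[2, 0, 0]; [0, 2, 0]; [2, -1, -1]] is already lower triangular with nonzero diagonal entries (2, 2, -1), so its determinant is the product of the diagonal entries, det = (2)·(2)·(-1) = -4 ≠ 0, and the rows are linearly independent.
Three linearly independent vectors in ℝ³ form a basis for ℝ³, so dim(span{v₁,v₂,v₃}) = 3.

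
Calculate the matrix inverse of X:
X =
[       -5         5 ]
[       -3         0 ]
det(X) = 15
X⁻¹ =
[        0      -1/3 ]
[      1/5      -1/3 ]

For a 2×2 matrix X = [[a, b], [c, d]] with det(X) ≠ 0, X⁻¹ = (1/det(X)) * [[d, -b], [-c, a]].
det(X) = (-5)*(0) - (5)*(-3) = 0 + 15 = 15.
X⁻¹ = (1/15) * [[0, -5], [3, -5]].
Dividing each entry by 15 and reducing:
X⁻¹ =
[        0      -1/3 ]
[      1/5      -1/3 ]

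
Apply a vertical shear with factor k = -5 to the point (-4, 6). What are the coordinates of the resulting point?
(-4, 26)

Shear matrix for vertical shear with factor k = -5:
[[1, 0], [-5, 1]]
Result: (-4, 6) → (-4, 26)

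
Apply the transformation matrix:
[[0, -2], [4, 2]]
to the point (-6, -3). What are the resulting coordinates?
(6, -30)

Matrix multiplication:
[[0, -2], [4, 2]] × [-6, -3]ᵀ
= [0×-6 + -2×-3, 4×-6 + 2×-3]ᵀ
= [6.0000, -30.0000]ᵀ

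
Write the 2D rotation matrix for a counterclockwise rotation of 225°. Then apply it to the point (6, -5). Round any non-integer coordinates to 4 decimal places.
R = [[-√2/2, √2/2], [-√2/2, -√2/2]]; R·(6, -5) = (-7.7782, -0.7071)

Rotation matrix formula: R(θ) = [[cos θ, -sin θ], [sin θ, cos θ]]
For θ = 225°:
cos(225°) = -√2/2
sin(225°) = -√2/2
R = [[-√2/2, √2/2], [-√2/2, -√2/2]]
Apply to (6, -5): [-√2/2·6 + (√2/2)·-5, -√2/2·6 + -√2/2·-5] = (-7.7782, -0.7071)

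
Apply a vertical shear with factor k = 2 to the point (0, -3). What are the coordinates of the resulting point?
(0, -3)

Shear matrix for vertical shear with factor k = 2:
[[1, 0], [2, 1]]
Result: (0, -3) → (0, -3)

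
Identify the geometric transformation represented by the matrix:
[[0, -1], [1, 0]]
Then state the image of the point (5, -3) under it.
rotation by 90° counterclockwise; image of (5, -3) is (3, 5)

This matches the form [[cos θ, -sin θ], [sin θ, cos θ]] of a rotation matrix; reading off cos θ and sin θ gives the angle.
The matrix [[0, -1], [1, 0]] represents: rotation by 90° counterclockwise.
Applying it to (5, -3): [0·5 + -1·-3, 1·5 + 0·-3] = (3, 5).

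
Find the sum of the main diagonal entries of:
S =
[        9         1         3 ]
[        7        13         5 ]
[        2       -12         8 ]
tr(S) = 9 + 13 + 8 = 30

The trace of a square matrix is the sum of its diagonal entries.
Diagonal entries of S: S[0][0] = 9, S[1][1] = 13, S[2][2] = 8.
tr(S) = 9 + 13 + 8 = 30.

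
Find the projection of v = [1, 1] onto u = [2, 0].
[1, 0]

The projection of v onto u is proj_u(v) = ((v·u) / (u·u)) · u.
v·u = (1)*(2) + (1)*(0) = 2.
u·u = (2)*(2) + (0)*(0) = 4.
coefficient = 2 / 4 = 1/2.
proj_u(v) = 1/2 · [2, 0] = [1, 0].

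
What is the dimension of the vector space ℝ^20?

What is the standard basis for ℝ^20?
Dimension = 20; standard basis = {e_1, e_2, e_3, …, e_20}

ℝ^20 is the space of 20-tuples of real numbers; its dimension is 20.
The standard basis consists of 20 vectors: e_1, e_2, e_3, …, e_20, where e_i is the vector with 1 in position i and 0 elsewhere.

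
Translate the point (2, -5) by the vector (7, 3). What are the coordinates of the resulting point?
(9, -2)

Translation by (7, 3):
x' = 2 + 7 = 9
y' = -5 + 3 = -2
Homogeneous matrix: [[1, 0, 7], [0, 1, 3], [0, 0, 1]]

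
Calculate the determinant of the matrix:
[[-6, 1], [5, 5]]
-35

For a 2×2 matrix [[a, b], [c, d]], det = ad - bc
det = (-6)(5) - (1)(5) = -30 - 5 = -35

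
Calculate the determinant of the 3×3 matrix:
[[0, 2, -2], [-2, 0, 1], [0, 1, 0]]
4

Expansion along first row:
det = 0·det([[0,1],[1,0]]) - 2·det([[-2,1],[0,0]]) + -2·det([[-2,0],[0,1]])
    = 0·(0·0 - 1·1) - 2·(-2·0 - 1·0) + -2·(-2·1 - 0·0)
    = 0·-1 - 2·0 + -2·-2
    = 0 + 0 + 4 = 4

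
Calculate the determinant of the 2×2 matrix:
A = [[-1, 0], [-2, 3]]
-3

For A = [[a, b], [c, d]], det(A) = a*d - b*c.
det(A) = (-1)*(3) - (0)*(-2) = -3 - 0 = -3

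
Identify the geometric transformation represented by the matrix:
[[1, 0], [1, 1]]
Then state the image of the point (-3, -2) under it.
vertical shear with factor 1; image of (-3, -2) is (-3, -5)

The matrix [[1, 0], [k, 1]] sends (x, y) to (x, 1x + y), leaving the x-coordinate fixed: a vertical shear.
The matrix [[1, 0], [1, 1]] represents: vertical shear with factor 1.
Applying it to (-3, -2): [1·-3 + 0·-2, 1·-3 + 1·-2] = (-3, -5).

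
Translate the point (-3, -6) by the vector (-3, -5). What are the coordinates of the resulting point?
(-6, -11)

Translation by (-3, -5):
x' = -3 + -3 = -6
y' = -6 + -5 = -11
Homogeneous matrix: [[1, 0, -3], [0, 1, -5], [0, 0, 1]]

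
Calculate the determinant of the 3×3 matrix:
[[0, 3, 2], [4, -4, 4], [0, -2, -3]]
20

Expansion along first row:
det = 0·det([[-4,4],[-2,-3]]) - 3·det([[4,4],[0,-3]]) + 2·det([[4,-4],[0,-2]])
    = 0·(-4·-3 - 4·-2) - 3·(4·-3 - 4·0) + 2·(4·-2 - -4·0)
    = 0·20 - 3·-12 + 2·-8
    = 0 + 36 + -16 = 20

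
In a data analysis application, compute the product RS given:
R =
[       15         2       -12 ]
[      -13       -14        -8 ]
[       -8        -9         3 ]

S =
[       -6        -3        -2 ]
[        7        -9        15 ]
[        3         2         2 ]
RS =
[     -112       -87       -24 ]
[      -44       149      -200 ]
[       -6       111      -113 ]

Matrix multiplication: (RS)[i][j] = sum over k of R[i][k] * S[k][j].
  (RS)[0][0] = (15)*(-6) + (2)*(7) + (-12)*(3) = -112
  (RS)[0][1] = (15)*(-3) + (2)*(-9) + (-12)*(2) = -87
  (RS)[0][2] = (15)*(-2) + (2)*(15) + (-12)*(2) = -24
  (RS)[1][0] = (-13)*(-6) + (-14)*(7) + (-8)*(3) = -44
  (RS)[1][1] = (-13)*(-3) + (-14)*(-9) + (-8)*(2) = 149
  (RS)[1][2] = (-13)*(-2) + (-14)*(15) + (-8)*(2) = -200
  (RS)[2][0] = (-8)*(-6) + (-9)*(7) + (3)*(3) = -6
  (RS)[2][1] = (-8)*(-3) + (-9)*(-9) + (3)*(2) = 111
  (RS)[2][2] = (-8)*(-2) + (-9)*(15) + (3)*(2) = -113
RS =
[     -112       -87       -24 ]
[      -44       149      -200 ]
[       -6       111      -113 ]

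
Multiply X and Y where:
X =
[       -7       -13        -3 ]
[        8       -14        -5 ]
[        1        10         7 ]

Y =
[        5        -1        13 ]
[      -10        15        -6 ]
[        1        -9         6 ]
XY =
[       92      -161       -31 ]
[      175      -173       158 ]
[      -88        86        -5 ]

Matrix multiplication: (XY)[i][j] = sum over k of X[i][k] * Y[k][j].
  (XY)[0][0] = (-7)*(5) + (-13)*(-10) + (-3)*(1) = 92
  (XY)[0][1] = (-7)*(-1) + (-13)*(15) + (-3)*(-9) = -161
  (XY)[0][2] = (-7)*(13) + (-13)*(-6) + (-3)*(6) = -31
  (XY)[1][0] = (8)*(5) + (-14)*(-10) + (-5)*(1) = 175
  (XY)[1][1] = (8)*(-1) + (-14)*(15) + (-5)*(-9) = -173
  (XY)[1][2] = (8)*(13) + (-14)*(-6) + (-5)*(6) = 158
  (XY)[2][0] = (1)*(5) + (10)*(-10) + (7)*(1) = -88
  (XY)[2][1] = (1)*(-1) + (10)*(15) + (7)*(-9) = 86
  (XY)[2][2] = (1)*(13) + (10)*(-6) + (7)*(6) = -5
XY =
[       92      -161       -31 ]
[      175      -173       158 ]
[      -88        86        -5 ]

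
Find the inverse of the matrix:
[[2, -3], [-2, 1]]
[[-1/4, -3/4], [-1/2, -1/2]]

For [[a,b],[c,d]], inverse = (1/det)·[[d,-b],[-c,a]]
det = 2·1 - -3·-2 = -4
Inverse = (1/-4)·[[1, 3], [2, 2]]
        = [[-1/4, -3/4], [-1/2, -1/2]]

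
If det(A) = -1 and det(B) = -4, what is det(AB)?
4

Use the multiplicative property of determinants: det(AB) = det(A)*det(B).
det(AB) = (-1)*(-4) = 4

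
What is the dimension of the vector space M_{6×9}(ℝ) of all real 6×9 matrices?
Dimension = 54

A real 6×9 matrix is determined by its 6·9 = 54 independent entries.
A standard basis is {E_ij : 1 ≤ i ≤ 6, 1 ≤ j ≤ 9}, where E_ij has a 1 in position (i, j) and 0 elsewhere — there are 54 such matrices, and they are linearly independent and span M_{6×9}(ℝ).
Therefore dim(M_{6×9}(ℝ)) = 54.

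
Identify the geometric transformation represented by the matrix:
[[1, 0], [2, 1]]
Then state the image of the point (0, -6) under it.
vertical shear with factor 2; image of (0, -6) is (0, -6)

The matrix [[1, 0], [k, 1]] sends (x, y) to (x, 2x + y), leaving the x-coordinate fixed: a vertical shear.
The matrix [[1, 0], [2, 1]] represents: vertical shear with factor 2.
Applying it to (0, -6): [1·0 + 0·-6, 2·0 + 1·-6] = (0, -6).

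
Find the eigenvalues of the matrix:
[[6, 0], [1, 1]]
λ = 1 and λ = 6

Characteristic equation: det(A - λI) = 0
λ² - (trace)λ + (det) = 0
λ² - (7)λ + (6) = 0
λ² - 7λ + 6 = 0
Solving: λ = 1, 6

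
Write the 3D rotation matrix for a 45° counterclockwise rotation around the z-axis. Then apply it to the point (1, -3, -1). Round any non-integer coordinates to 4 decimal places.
R = [[√2/2, -√2/2, 0], [√2/2, √2/2, 0], [0, 0, 1]]; R·(1, -3, -1) = (2.8284, -1.4142, -1.0000)

Rotation matrix for 45° around z-axis:
cos(45°) = √2/2, sin(45°) = √2/2
R = [[√2/2, -√2/2, 0], [√2/2, √2/2, 0], [0, 0, 1]]
Apply to (1, -3, -1): R·[1, -3, -1]ᵀ = (2.8284, -1.4142, -1.0000)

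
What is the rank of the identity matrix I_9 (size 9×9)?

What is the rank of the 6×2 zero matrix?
rank(I_9) = 9, rank(0) = 0

The identity I_9 has 9 columns that are the standard basis vectors e_1, …, e_9. These are linearly independent, so all 9 columns are pivots and rank(I_9) = 9.
The 6×2 zero matrix has every entry zero, so every row is the zero row and there are no pivots; rank(0) = 0.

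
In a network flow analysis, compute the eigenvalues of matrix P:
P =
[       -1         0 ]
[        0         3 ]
λ = -1, 3

Solve det(P - λI) = 0. For a 2×2 matrix the characteristic equation is λ² - (trace)λ + det = 0.
trace(P) = a + d = -1 + 3 = 2.
det(P) = a*d - b*c = (-1)*(3) - (0)*(0) = -3 - 0 = -3.
Characteristic equation: λ² - (2)λ + (-3) = 0.
Discriminant = (2)² - 4*(-3) = 4 + 12 = 16.
λ = (2 ± √16) / 2 = (2 ± 4) / 2 = -1, 3.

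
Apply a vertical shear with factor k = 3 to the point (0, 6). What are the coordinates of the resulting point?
(0, 6)

Shear matrix for vertical shear with factor k = 3:
[[1, 0], [3, 1]]
Result: (0, 6) → (0, 6)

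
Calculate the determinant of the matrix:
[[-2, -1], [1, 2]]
-3

For a 2×2 matrix [[a, b], [c, d]], det = ad - bc
det = (-2)(2) - (-1)(1) = -4 - -1 = -3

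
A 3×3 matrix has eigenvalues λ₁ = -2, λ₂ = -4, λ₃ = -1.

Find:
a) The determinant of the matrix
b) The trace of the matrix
det = -8, trace = -7

Two standard eigenvalue identities:
- det(A) equals the product of the eigenvalues (counted with multiplicity).
- trace(A) equals the sum of the eigenvalues.
det(A) = (-2)*(-4)*(-1) = -8.
trace(A) = -2 - 4 - 1 = -7.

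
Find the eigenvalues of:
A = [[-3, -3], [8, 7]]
λ = 1, 3

Solve det(A - λI) = 0. For a 2×2 matrix this is λ² - (trace)λ + det = 0.
trace(A) = -3 + 7 = 4.
det(A) = (-3)*(7) - (-3)*(8) = -21 + 24 = 3.
Characteristic equation: λ² - (4)λ + (3) = 0.
Discriminant: (4)² - 4*(3) = 16 - 12 = 4.
Roots: λ = (4 ± √4) / 2 = 1, 3.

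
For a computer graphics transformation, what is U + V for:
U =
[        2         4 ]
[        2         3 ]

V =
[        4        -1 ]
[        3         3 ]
U + V =
[        6         3 ]
[        5         6 ]

Matrix addition is elementwise: (U+V)[i][j] = U[i][j] + V[i][j].
  (U+V)[0][0] = (2) + (4) = 6
  (U+V)[0][1] = (4) + (-1) = 3
  (U+V)[1][0] = (2) + (3) = 5
  (U+V)[1][1] = (3) + (3) = 6
U + V =
[        6         3 ]
[        5         6 ]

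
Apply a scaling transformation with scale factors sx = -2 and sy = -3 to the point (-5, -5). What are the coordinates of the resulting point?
(10, 15)

Scaling matrix:
[[-2, 0], [0, -3]]
Result: (-5 × -2, -5 × -3) = (10, 15)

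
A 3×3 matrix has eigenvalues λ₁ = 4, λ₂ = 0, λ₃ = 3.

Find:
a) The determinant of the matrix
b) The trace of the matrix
det = 0, trace = 7

Two standard eigenvalue identities:
- det(A) equals the product of the eigenvalues (counted with multiplicity).
- trace(A) equals the sum of the eigenvalues.
det(A) = (4)*(0)*(3) = 0.
trace(A) = 4 + 0 + 3 = 7.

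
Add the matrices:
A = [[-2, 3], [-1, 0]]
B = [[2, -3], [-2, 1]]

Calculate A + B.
[[0, 0], [-3, 1]]

Add corresponding elements:
(-2)+(2)=0
(3)+(-3)=0
(-1)+(-2)=-3
(0)+(1)=1
A + B = [[0, 0], [-3, 1]]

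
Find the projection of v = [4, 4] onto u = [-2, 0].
[4, 0]

The projection of v onto u is proj_u(v) = ((v·u) / (u·u)) · u.
v·u = (4)*(-2) + (4)*(0) = -8.
u·u = (-2)*(-2) + (0)*(0) = 4.
coefficient = -8 / 4 = -2.
proj_u(v) = -2 · [-2, 0] = [4, 0].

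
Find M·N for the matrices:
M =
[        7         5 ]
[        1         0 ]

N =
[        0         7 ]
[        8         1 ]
MN =
[       40        54 ]
[        0         7 ]

Matrix multiplication: (MN)[i][j] = sum over k of M[i][k] * N[k][j].
  (MN)[0][0] = (7)*(0) + (5)*(8) = 40
  (MN)[0][1] = (7)*(7) + (5)*(1) = 54
  (MN)[1][0] = (1)*(0) + (0)*(8) = 0
  (MN)[1][1] = (1)*(7) + (0)*(1) = 7
MN =
[       40        54 ]
[        0         7 ]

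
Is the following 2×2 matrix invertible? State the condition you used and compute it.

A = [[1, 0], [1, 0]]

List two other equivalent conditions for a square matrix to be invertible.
No, not invertible; det(A) = 0 (two rows are equal, so the rows are linearly dependent). Equivalent conditions (failing for this A): rank(A) < 2; Ax = 0 has non-trivial solutions; 0 is an eigenvalue; the columns are linearly dependent.

To check invertibility, compute det(A).
In this matrix, row 0 and the last row are identical, so one row is a scalar multiple of another and the rows are linearly dependent.
A matrix with linearly dependent rows has det = 0 and is not invertible.
Equivalent failed conditions:
- rank(A) < 2.
- Ax = 0 has non-trivial solutions.
- 0 is an eigenvalue.
- The columns are linearly dependent.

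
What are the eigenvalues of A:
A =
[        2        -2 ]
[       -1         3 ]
λ = 1, 4

Solve det(A - λI) = 0. For a 2×2 matrix the characteristic equation is λ² - (trace)λ + det = 0.
trace(A) = a + d = 2 + 3 = 5.
det(A) = a*d - b*c = (2)*(3) - (-2)*(-1) = 6 - 2 = 4.
Characteristic equation: λ² - (5)λ + (4) = 0.
Discriminant = (5)² - 4*(4) = 25 - 16 = 9.
λ = (5 ± √9) / 2 = (5 ± 3) / 2 = 1, 4.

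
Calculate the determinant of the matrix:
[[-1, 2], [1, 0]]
-2

For a 2×2 matrix [[a, b], [c, d]], det = ad - bc
det = (-1)(0) - (2)(1) = 0 - 2 = -2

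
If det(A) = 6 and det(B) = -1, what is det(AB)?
-6

Use the multiplicative property of determinants: det(AB) = det(A)*det(B).
det(AB) = (6)*(-1) = -6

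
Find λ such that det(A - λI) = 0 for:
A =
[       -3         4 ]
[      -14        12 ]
λ = 4, 5

Solve det(A - λI) = 0. For a 2×2 matrix the characteristic equation is λ² - (trace)λ + det = 0.
trace(A) = a + d = -3 + 12 = 9.
det(A) = a*d - b*c = (-3)*(12) - (4)*(-14) = -36 + 56 = 20.
Characteristic equation: λ² - (9)λ + (20) = 0.
Discriminant = (9)² - 4*(20) = 81 - 80 = 1.
λ = (9 ± √1) / 2 = (9 ± 1) / 2 = 4, 5.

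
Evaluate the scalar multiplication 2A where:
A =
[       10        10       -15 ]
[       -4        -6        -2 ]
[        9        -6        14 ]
2A =
[       20        20       -30 ]
[       -8       -12        -4 ]
[       18       -12        28 ]

Scalar multiplication is elementwise: (2A)[i][j] = 2 * A[i][j].
  (2A)[0][0] = 2 * (10) = 20
  (2A)[0][1] = 2 * (10) = 20
  (2A)[0][2] = 2 * (-15) = -30
  (2A)[1][0] = 2 * (-4) = -8
  (2A)[1][1] = 2 * (-6) = -12
  (2A)[1][2] = 2 * (-2) = -4
  (2A)[2][0] = 2 * (9) = 18
  (2A)[2][1] = 2 * (-6) = -12
  (2A)[2][2] = 2 * (14) = 28
2A =
[       20        20       -30 ]
[       -8       -12        -4 ]
[       18       -12        28 ]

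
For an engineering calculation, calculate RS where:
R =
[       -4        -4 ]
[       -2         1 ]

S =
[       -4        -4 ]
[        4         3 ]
RS =
[        0         4 ]
[       12        11 ]

Matrix multiplication: (RS)[i][j] = sum over k of R[i][k] * S[k][j].
  (RS)[0][0] = (-4)*(-4) + (-4)*(4) = 0
  (RS)[0][1] = (-4)*(-4) + (-4)*(3) = 4
  (RS)[1][0] = (-2)*(-4) + (1)*(4) = 12
  (RS)[1][1] = (-2)*(-4) + (1)*(3) = 11
RS =
[        0         4 ]
[       12        11 ]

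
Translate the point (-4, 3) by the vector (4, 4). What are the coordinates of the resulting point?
(0, 7)

Translation by (4, 4):
x' = -4 + 4 = 0
y' = 3 + 4 = 7
Homogeneous matrix: [[1, 0, 4], [0, 1, 4], [0, 0, 1]]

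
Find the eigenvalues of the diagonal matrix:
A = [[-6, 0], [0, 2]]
λ₁ = -6, λ₂ = 2

The characteristic polynomial of A is det(A - λI) = (-6 - λ)(2 - λ) = 0.
The roots are λ = -6 and λ = 2, so the eigenvalues are the diagonal entries.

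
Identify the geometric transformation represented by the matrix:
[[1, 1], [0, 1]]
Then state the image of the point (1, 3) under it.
horizontal shear with factor 1; image of (1, 3) is (4, 3)

The matrix [[1, k], [0, 1]] sends (x, y) to (x + 1y, y), leaving the y-coordinate fixed: a horizontal shear.
The matrix [[1, 1], [0, 1]] represents: horizontal shear with factor 1.
Applying it to (1, 3): [1·1 + 1·3, 0·1 + 1·3] = (4, 3).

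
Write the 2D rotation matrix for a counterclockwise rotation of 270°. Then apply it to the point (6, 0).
R = [[0, 1], [-1, 0]]; R·(6, 0) = (0, -6)

Rotation matrix formula: R(θ) = [[cos θ, -sin θ], [sin θ, cos θ]]
For θ = 270°:
cos(270°) = 0
sin(270°) = -1
R = [[0, 1], [-1, 0]]
Apply to (6, 0): [0·6 + (1)·0, -1·6 + 0·0] = (0, -6)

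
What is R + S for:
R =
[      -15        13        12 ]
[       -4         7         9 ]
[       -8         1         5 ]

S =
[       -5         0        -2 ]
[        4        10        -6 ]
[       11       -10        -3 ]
R + S =
[      -20        13        10 ]
[        0        17         3 ]
[        3        -9         2 ]

Matrix addition is elementwise: (R+S)[i][j] = R[i][j] + S[i][j].
  (R+S)[0][0] = (-15) + (-5) = -20
  (R+S)[0][1] = (13) + (0) = 13
  (R+S)[0][2] = (12) + (-2) = 10
  (R+S)[1][0] = (-4) + (4) = 0
  (R+S)[1][1] = (7) + (10) = 17
  (R+S)[1][2] = (9) + (-6) = 3
  (R+S)[2][0] = (-8) + (11) = 3
  (R+S)[2][1] = (1) + (-10) = -9
  (R+S)[2][2] = (5) + (-3) = 2
R + S =
[      -20        13        10 ]
[        0        17         3 ]
[        3        -9         2 ]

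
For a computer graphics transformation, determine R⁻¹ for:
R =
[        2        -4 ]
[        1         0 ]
det(R) = 4
R⁻¹ =
[        0         1 ]
[     -1/4       1/2 ]

For a 2×2 matrix R = [[a, b], [c, d]] with det(R) ≠ 0, R⁻¹ = (1/det(R)) * [[d, -b], [-c, a]].
det(R) = (2)*(0) - (-4)*(1) = 0 + 4 = 4.
R⁻¹ = (1/4) * [[0, 4], [-1, 2]].
Dividing each entry by 4 and reducing:
R⁻¹ =
[        0         1 ]
[     -1/4       1/2 ]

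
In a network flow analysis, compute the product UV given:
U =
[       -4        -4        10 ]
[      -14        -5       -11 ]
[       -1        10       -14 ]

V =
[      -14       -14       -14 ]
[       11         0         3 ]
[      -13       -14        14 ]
UV =
[     -118       -84       184 ]
[      284       350        27 ]
[      306       210      -152 ]

Matrix multiplication: (UV)[i][j] = sum over k of U[i][k] * V[k][j].
  (UV)[0][0] = (-4)*(-14) + (-4)*(11) + (10)*(-13) = -118
  (UV)[0][1] = (-4)*(-14) + (-4)*(0) + (10)*(-14) = -84
  (UV)[0][2] = (-4)*(-14) + (-4)*(3) + (10)*(14) = 184
  (UV)[1][0] = (-14)*(-14) + (-5)*(11) + (-11)*(-13) = 284
  (UV)[1][1] = (-14)*(-14) + (-5)*(0) + (-11)*(-14) = 350
  (UV)[1][2] = (-14)*(-14) + (-5)*(3) + (-11)*(14) = 27
  (UV)[2][0] = (-1)*(-14) + (10)*(11) + (-14)*(-13) = 306
  (UV)[2][1] = (-1)*(-14) + (10)*(0) + (-14)*(-14) = 210
  (UV)[2][2] = (-1)*(-14) + (10)*(3) + (-14)*(14) = -152
UV =
[     -118       -84       184 ]
[      284       350        27 ]
[      306       210      -152 ]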